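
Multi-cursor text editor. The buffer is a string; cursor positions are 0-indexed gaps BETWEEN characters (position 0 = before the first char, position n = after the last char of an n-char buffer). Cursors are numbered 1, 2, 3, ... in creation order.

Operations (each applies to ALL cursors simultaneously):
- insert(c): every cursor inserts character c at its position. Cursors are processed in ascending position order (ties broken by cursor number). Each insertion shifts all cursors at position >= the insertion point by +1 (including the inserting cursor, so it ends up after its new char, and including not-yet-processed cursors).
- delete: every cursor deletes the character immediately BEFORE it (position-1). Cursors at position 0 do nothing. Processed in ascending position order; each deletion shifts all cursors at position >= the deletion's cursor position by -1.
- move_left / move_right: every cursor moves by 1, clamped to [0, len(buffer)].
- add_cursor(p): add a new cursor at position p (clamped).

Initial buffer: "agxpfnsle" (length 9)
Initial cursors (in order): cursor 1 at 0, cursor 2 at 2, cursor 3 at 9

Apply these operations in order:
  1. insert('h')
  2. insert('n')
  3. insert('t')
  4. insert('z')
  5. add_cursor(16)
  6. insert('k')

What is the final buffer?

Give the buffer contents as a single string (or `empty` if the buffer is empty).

Answer: hntzkaghntzkxpfnslkehntzk

Derivation:
After op 1 (insert('h')): buffer="haghxpfnsleh" (len 12), cursors c1@1 c2@4 c3@12, authorship 1..2.......3
After op 2 (insert('n')): buffer="hnaghnxpfnslehn" (len 15), cursors c1@2 c2@6 c3@15, authorship 11..22.......33
After op 3 (insert('t')): buffer="hntaghntxpfnslehnt" (len 18), cursors c1@3 c2@8 c3@18, authorship 111..222.......333
After op 4 (insert('z')): buffer="hntzaghntzxpfnslehntz" (len 21), cursors c1@4 c2@10 c3@21, authorship 1111..2222.......3333
After op 5 (add_cursor(16)): buffer="hntzaghntzxpfnslehntz" (len 21), cursors c1@4 c2@10 c4@16 c3@21, authorship 1111..2222.......3333
After op 6 (insert('k')): buffer="hntzkaghntzkxpfnslkehntzk" (len 25), cursors c1@5 c2@12 c4@19 c3@25, authorship 11111..22222......4.33333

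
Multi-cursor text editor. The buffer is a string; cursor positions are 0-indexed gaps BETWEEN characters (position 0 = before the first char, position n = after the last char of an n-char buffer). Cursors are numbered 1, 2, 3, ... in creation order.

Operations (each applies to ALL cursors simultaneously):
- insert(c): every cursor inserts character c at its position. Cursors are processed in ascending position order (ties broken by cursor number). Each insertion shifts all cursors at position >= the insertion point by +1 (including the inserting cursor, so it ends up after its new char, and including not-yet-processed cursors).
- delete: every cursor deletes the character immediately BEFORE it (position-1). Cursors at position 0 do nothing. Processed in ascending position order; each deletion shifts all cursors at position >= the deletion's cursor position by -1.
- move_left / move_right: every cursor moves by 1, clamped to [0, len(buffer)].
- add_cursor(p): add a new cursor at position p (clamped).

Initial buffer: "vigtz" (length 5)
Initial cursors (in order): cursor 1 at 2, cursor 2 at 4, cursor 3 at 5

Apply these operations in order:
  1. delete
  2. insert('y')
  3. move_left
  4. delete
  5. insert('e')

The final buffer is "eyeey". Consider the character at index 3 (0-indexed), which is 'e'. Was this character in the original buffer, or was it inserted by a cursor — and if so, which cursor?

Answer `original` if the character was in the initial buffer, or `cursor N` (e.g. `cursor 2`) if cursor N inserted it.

After op 1 (delete): buffer="vg" (len 2), cursors c1@1 c2@2 c3@2, authorship ..
After op 2 (insert('y')): buffer="vygyy" (len 5), cursors c1@2 c2@5 c3@5, authorship .1.23
After op 3 (move_left): buffer="vygyy" (len 5), cursors c1@1 c2@4 c3@4, authorship .1.23
After op 4 (delete): buffer="yy" (len 2), cursors c1@0 c2@1 c3@1, authorship 13
After op 5 (insert('e')): buffer="eyeey" (len 5), cursors c1@1 c2@4 c3@4, authorship 11233
Authorship (.=original, N=cursor N): 1 1 2 3 3
Index 3: author = 3

Answer: cursor 3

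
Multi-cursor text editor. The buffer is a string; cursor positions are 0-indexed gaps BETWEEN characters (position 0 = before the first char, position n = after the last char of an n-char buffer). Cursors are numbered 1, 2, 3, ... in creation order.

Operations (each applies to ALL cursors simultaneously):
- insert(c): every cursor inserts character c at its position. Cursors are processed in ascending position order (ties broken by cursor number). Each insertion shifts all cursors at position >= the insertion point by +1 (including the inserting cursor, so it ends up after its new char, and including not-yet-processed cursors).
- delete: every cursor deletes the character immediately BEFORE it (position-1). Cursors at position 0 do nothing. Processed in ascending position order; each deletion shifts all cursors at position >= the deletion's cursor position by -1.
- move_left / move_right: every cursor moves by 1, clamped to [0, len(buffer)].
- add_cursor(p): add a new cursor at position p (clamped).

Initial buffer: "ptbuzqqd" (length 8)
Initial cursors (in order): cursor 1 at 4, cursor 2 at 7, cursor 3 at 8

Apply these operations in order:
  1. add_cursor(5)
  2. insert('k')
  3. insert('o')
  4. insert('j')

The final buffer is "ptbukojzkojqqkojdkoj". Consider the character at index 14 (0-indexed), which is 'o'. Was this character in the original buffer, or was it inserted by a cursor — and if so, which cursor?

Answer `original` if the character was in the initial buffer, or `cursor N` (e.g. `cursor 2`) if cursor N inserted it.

After op 1 (add_cursor(5)): buffer="ptbuzqqd" (len 8), cursors c1@4 c4@5 c2@7 c3@8, authorship ........
After op 2 (insert('k')): buffer="ptbukzkqqkdk" (len 12), cursors c1@5 c4@7 c2@10 c3@12, authorship ....1.4..2.3
After op 3 (insert('o')): buffer="ptbukozkoqqkodko" (len 16), cursors c1@6 c4@9 c2@13 c3@16, authorship ....11.44..22.33
After op 4 (insert('j')): buffer="ptbukojzkojqqkojdkoj" (len 20), cursors c1@7 c4@11 c2@16 c3@20, authorship ....111.444..222.333
Authorship (.=original, N=cursor N): . . . . 1 1 1 . 4 4 4 . . 2 2 2 . 3 3 3
Index 14: author = 2

Answer: cursor 2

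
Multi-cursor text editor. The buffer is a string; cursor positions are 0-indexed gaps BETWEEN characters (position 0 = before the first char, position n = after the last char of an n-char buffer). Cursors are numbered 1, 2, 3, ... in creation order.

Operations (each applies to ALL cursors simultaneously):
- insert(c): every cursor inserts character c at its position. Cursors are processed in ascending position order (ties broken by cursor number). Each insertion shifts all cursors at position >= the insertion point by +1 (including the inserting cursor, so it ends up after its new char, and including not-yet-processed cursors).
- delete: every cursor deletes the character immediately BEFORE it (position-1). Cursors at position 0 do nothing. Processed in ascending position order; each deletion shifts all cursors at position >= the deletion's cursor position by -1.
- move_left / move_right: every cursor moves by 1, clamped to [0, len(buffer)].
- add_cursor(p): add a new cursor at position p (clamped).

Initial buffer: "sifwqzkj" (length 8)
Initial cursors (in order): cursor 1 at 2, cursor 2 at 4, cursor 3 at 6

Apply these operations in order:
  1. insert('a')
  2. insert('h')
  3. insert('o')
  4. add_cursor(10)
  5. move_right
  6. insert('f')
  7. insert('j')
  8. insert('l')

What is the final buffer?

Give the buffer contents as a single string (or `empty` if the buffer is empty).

After op 1 (insert('a')): buffer="siafwaqzakj" (len 11), cursors c1@3 c2@6 c3@9, authorship ..1..2..3..
After op 2 (insert('h')): buffer="siahfwahqzahkj" (len 14), cursors c1@4 c2@8 c3@12, authorship ..11..22..33..
After op 3 (insert('o')): buffer="siahofwahoqzahokj" (len 17), cursors c1@5 c2@10 c3@15, authorship ..111..222..333..
After op 4 (add_cursor(10)): buffer="siahofwahoqzahokj" (len 17), cursors c1@5 c2@10 c4@10 c3@15, authorship ..111..222..333..
After op 5 (move_right): buffer="siahofwahoqzahokj" (len 17), cursors c1@6 c2@11 c4@11 c3@16, authorship ..111..222..333..
After op 6 (insert('f')): buffer="siahoffwahoqffzahokfj" (len 21), cursors c1@7 c2@14 c4@14 c3@20, authorship ..111.1.222.24.333.3.
After op 7 (insert('j')): buffer="siahoffjwahoqffjjzahokfjj" (len 25), cursors c1@8 c2@17 c4@17 c3@24, authorship ..111.11.222.2424.333.33.
After op 8 (insert('l')): buffer="siahoffjlwahoqffjjllzahokfjlj" (len 29), cursors c1@9 c2@20 c4@20 c3@28, authorship ..111.111.222.242424.333.333.

Answer: siahoffjlwahoqffjjllzahokfjlj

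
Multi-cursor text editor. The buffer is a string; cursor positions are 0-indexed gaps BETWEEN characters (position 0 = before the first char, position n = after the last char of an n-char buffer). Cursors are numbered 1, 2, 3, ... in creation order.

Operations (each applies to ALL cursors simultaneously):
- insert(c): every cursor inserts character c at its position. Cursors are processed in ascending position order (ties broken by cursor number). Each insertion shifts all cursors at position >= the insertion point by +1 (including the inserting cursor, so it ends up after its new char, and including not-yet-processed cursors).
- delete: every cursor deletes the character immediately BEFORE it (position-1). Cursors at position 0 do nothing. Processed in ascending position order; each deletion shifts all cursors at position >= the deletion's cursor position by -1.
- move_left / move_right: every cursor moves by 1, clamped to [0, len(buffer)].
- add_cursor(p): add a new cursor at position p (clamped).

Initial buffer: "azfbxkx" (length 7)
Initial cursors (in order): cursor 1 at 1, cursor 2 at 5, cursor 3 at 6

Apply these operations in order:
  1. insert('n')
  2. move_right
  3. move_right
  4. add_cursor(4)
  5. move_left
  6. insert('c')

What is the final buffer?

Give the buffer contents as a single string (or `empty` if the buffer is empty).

After op 1 (insert('n')): buffer="anzfbxnknx" (len 10), cursors c1@2 c2@7 c3@9, authorship .1....2.3.
After op 2 (move_right): buffer="anzfbxnknx" (len 10), cursors c1@3 c2@8 c3@10, authorship .1....2.3.
After op 3 (move_right): buffer="anzfbxnknx" (len 10), cursors c1@4 c2@9 c3@10, authorship .1....2.3.
After op 4 (add_cursor(4)): buffer="anzfbxnknx" (len 10), cursors c1@4 c4@4 c2@9 c3@10, authorship .1....2.3.
After op 5 (move_left): buffer="anzfbxnknx" (len 10), cursors c1@3 c4@3 c2@8 c3@9, authorship .1....2.3.
After op 6 (insert('c')): buffer="anzccfbxnkcncx" (len 14), cursors c1@5 c4@5 c2@11 c3@13, authorship .1.14...2.233.

Answer: anzccfbxnkcncx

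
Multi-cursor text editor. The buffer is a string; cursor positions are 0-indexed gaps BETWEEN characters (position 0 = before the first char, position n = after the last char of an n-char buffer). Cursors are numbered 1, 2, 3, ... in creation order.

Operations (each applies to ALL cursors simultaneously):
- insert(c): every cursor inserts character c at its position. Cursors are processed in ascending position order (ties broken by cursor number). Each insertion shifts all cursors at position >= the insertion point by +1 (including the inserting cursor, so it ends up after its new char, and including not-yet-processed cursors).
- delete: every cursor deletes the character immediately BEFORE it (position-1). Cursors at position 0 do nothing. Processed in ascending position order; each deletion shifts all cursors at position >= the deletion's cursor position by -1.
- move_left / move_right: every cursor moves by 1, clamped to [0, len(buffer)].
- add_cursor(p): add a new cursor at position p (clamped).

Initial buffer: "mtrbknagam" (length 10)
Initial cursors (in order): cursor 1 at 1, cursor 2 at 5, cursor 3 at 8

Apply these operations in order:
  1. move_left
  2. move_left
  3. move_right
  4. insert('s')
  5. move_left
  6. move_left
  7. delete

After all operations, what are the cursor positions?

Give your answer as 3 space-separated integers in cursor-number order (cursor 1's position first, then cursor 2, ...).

Answer: 0 3 6

Derivation:
After op 1 (move_left): buffer="mtrbknagam" (len 10), cursors c1@0 c2@4 c3@7, authorship ..........
After op 2 (move_left): buffer="mtrbknagam" (len 10), cursors c1@0 c2@3 c3@6, authorship ..........
After op 3 (move_right): buffer="mtrbknagam" (len 10), cursors c1@1 c2@4 c3@7, authorship ..........
After op 4 (insert('s')): buffer="mstrbsknasgam" (len 13), cursors c1@2 c2@6 c3@10, authorship .1...2...3...
After op 5 (move_left): buffer="mstrbsknasgam" (len 13), cursors c1@1 c2@5 c3@9, authorship .1...2...3...
After op 6 (move_left): buffer="mstrbsknasgam" (len 13), cursors c1@0 c2@4 c3@8, authorship .1...2...3...
After op 7 (delete): buffer="mstbskasgam" (len 11), cursors c1@0 c2@3 c3@6, authorship .1..2..3...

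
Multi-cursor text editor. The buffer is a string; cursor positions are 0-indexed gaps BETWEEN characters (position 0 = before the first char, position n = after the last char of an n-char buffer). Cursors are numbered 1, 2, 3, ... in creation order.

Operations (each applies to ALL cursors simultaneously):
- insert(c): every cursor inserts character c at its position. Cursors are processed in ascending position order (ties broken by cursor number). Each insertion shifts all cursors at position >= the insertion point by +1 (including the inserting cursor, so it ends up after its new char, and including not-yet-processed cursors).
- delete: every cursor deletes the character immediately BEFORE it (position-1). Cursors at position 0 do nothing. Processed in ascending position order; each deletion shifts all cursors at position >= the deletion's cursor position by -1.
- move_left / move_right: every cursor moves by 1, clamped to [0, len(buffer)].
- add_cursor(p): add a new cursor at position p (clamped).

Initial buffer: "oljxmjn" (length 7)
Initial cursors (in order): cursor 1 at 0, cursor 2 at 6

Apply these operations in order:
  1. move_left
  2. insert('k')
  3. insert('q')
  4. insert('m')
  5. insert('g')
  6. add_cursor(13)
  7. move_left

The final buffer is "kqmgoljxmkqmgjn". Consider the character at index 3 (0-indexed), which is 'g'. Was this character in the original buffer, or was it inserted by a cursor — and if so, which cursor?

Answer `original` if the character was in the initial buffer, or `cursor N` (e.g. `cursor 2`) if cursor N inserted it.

After op 1 (move_left): buffer="oljxmjn" (len 7), cursors c1@0 c2@5, authorship .......
After op 2 (insert('k')): buffer="koljxmkjn" (len 9), cursors c1@1 c2@7, authorship 1.....2..
After op 3 (insert('q')): buffer="kqoljxmkqjn" (len 11), cursors c1@2 c2@9, authorship 11.....22..
After op 4 (insert('m')): buffer="kqmoljxmkqmjn" (len 13), cursors c1@3 c2@11, authorship 111.....222..
After op 5 (insert('g')): buffer="kqmgoljxmkqmgjn" (len 15), cursors c1@4 c2@13, authorship 1111.....2222..
After op 6 (add_cursor(13)): buffer="kqmgoljxmkqmgjn" (len 15), cursors c1@4 c2@13 c3@13, authorship 1111.....2222..
After op 7 (move_left): buffer="kqmgoljxmkqmgjn" (len 15), cursors c1@3 c2@12 c3@12, authorship 1111.....2222..
Authorship (.=original, N=cursor N): 1 1 1 1 . . . . . 2 2 2 2 . .
Index 3: author = 1

Answer: cursor 1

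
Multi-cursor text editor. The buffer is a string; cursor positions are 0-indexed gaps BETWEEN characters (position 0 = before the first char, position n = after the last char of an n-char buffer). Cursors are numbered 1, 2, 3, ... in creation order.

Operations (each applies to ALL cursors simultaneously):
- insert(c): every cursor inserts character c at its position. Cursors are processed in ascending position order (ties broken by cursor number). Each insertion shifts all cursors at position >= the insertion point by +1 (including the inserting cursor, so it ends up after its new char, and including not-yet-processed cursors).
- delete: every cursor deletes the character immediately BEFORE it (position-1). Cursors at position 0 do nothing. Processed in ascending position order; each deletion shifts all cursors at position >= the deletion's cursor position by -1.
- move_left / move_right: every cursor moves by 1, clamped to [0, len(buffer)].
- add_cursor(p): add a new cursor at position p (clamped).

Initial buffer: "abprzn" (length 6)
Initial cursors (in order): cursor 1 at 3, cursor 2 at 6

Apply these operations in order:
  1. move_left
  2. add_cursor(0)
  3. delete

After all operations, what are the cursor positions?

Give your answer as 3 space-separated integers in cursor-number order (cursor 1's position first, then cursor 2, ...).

Answer: 1 3 0

Derivation:
After op 1 (move_left): buffer="abprzn" (len 6), cursors c1@2 c2@5, authorship ......
After op 2 (add_cursor(0)): buffer="abprzn" (len 6), cursors c3@0 c1@2 c2@5, authorship ......
After op 3 (delete): buffer="aprn" (len 4), cursors c3@0 c1@1 c2@3, authorship ....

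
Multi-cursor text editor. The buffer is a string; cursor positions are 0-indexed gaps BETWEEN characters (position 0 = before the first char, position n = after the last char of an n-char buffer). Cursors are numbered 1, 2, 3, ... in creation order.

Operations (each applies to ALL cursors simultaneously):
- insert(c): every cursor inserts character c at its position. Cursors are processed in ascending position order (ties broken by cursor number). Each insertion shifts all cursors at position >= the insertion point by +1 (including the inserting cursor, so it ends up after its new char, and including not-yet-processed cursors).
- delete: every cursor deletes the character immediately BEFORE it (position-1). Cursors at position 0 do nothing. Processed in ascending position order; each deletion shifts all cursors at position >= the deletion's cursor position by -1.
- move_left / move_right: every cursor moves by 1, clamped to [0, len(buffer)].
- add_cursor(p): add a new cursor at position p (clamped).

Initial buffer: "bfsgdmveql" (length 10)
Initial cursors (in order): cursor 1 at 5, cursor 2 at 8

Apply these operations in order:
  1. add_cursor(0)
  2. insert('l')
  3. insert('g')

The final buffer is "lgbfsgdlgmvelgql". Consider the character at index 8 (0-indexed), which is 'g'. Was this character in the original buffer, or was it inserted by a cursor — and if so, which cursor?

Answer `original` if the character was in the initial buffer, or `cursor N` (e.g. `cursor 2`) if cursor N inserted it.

Answer: cursor 1

Derivation:
After op 1 (add_cursor(0)): buffer="bfsgdmveql" (len 10), cursors c3@0 c1@5 c2@8, authorship ..........
After op 2 (insert('l')): buffer="lbfsgdlmvelql" (len 13), cursors c3@1 c1@7 c2@11, authorship 3.....1...2..
After op 3 (insert('g')): buffer="lgbfsgdlgmvelgql" (len 16), cursors c3@2 c1@9 c2@14, authorship 33.....11...22..
Authorship (.=original, N=cursor N): 3 3 . . . . . 1 1 . . . 2 2 . .
Index 8: author = 1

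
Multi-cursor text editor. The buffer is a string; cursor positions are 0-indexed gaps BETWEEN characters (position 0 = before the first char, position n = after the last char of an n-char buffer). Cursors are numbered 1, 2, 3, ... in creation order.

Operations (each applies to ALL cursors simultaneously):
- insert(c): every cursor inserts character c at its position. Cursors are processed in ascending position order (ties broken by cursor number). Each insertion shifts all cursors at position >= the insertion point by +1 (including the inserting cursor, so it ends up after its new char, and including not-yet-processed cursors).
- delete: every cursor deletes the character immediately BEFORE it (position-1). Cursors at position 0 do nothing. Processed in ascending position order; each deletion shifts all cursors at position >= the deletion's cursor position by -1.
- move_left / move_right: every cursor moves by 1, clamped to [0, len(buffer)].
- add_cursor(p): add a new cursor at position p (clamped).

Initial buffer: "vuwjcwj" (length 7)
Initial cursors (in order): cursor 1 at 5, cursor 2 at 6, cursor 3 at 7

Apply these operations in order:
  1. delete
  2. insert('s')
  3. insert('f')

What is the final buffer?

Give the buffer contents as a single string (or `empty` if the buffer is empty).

After op 1 (delete): buffer="vuwj" (len 4), cursors c1@4 c2@4 c3@4, authorship ....
After op 2 (insert('s')): buffer="vuwjsss" (len 7), cursors c1@7 c2@7 c3@7, authorship ....123
After op 3 (insert('f')): buffer="vuwjsssfff" (len 10), cursors c1@10 c2@10 c3@10, authorship ....123123

Answer: vuwjsssfff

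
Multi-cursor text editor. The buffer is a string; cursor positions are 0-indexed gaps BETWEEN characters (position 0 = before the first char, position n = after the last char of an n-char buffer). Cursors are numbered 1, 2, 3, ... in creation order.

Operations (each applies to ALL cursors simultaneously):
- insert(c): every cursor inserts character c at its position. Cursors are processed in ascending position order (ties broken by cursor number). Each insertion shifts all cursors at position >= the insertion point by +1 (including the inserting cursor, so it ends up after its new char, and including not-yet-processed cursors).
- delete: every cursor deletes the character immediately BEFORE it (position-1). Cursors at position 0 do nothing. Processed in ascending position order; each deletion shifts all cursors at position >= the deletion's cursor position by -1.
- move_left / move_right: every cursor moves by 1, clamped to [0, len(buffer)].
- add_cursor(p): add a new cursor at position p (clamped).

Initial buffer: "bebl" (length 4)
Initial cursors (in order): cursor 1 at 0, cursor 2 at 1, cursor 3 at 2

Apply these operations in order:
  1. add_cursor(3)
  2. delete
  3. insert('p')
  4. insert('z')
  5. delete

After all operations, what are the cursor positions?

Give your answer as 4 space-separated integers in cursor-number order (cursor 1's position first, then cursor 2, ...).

Answer: 4 4 4 4

Derivation:
After op 1 (add_cursor(3)): buffer="bebl" (len 4), cursors c1@0 c2@1 c3@2 c4@3, authorship ....
After op 2 (delete): buffer="l" (len 1), cursors c1@0 c2@0 c3@0 c4@0, authorship .
After op 3 (insert('p')): buffer="ppppl" (len 5), cursors c1@4 c2@4 c3@4 c4@4, authorship 1234.
After op 4 (insert('z')): buffer="ppppzzzzl" (len 9), cursors c1@8 c2@8 c3@8 c4@8, authorship 12341234.
After op 5 (delete): buffer="ppppl" (len 5), cursors c1@4 c2@4 c3@4 c4@4, authorship 1234.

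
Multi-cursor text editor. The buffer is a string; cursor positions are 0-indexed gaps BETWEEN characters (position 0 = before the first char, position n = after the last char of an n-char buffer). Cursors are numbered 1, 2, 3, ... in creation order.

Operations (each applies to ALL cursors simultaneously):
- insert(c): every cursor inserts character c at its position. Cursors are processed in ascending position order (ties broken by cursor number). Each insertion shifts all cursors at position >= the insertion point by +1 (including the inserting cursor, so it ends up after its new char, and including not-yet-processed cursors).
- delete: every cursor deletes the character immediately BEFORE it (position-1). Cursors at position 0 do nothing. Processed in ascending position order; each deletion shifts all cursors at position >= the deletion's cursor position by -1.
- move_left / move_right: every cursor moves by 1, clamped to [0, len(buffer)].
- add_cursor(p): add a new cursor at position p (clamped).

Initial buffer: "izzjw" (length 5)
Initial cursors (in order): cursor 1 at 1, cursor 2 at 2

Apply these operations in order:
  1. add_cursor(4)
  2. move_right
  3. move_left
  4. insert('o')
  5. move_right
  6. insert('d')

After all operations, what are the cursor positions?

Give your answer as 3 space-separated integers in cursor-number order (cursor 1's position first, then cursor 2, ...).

Answer: 4 7 11

Derivation:
After op 1 (add_cursor(4)): buffer="izzjw" (len 5), cursors c1@1 c2@2 c3@4, authorship .....
After op 2 (move_right): buffer="izzjw" (len 5), cursors c1@2 c2@3 c3@5, authorship .....
After op 3 (move_left): buffer="izzjw" (len 5), cursors c1@1 c2@2 c3@4, authorship .....
After op 4 (insert('o')): buffer="iozozjow" (len 8), cursors c1@2 c2@4 c3@7, authorship .1.2..3.
After op 5 (move_right): buffer="iozozjow" (len 8), cursors c1@3 c2@5 c3@8, authorship .1.2..3.
After op 6 (insert('d')): buffer="iozdozdjowd" (len 11), cursors c1@4 c2@7 c3@11, authorship .1.12.2.3.3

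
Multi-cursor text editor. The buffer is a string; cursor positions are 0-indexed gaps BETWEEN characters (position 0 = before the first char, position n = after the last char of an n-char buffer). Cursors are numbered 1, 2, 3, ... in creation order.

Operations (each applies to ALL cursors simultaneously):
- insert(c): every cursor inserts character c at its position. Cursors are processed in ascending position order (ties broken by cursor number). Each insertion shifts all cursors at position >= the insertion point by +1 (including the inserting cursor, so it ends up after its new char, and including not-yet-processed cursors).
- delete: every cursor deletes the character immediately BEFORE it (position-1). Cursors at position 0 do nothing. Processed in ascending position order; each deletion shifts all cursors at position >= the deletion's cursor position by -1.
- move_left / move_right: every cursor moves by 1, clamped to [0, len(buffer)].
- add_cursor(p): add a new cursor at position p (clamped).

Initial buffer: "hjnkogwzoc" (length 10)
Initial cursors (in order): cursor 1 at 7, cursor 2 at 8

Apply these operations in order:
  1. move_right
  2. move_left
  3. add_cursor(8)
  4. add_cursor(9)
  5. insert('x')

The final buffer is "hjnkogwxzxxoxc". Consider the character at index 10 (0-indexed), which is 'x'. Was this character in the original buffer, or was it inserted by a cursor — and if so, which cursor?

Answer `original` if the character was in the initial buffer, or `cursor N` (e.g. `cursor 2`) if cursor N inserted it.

Answer: cursor 3

Derivation:
After op 1 (move_right): buffer="hjnkogwzoc" (len 10), cursors c1@8 c2@9, authorship ..........
After op 2 (move_left): buffer="hjnkogwzoc" (len 10), cursors c1@7 c2@8, authorship ..........
After op 3 (add_cursor(8)): buffer="hjnkogwzoc" (len 10), cursors c1@7 c2@8 c3@8, authorship ..........
After op 4 (add_cursor(9)): buffer="hjnkogwzoc" (len 10), cursors c1@7 c2@8 c3@8 c4@9, authorship ..........
After op 5 (insert('x')): buffer="hjnkogwxzxxoxc" (len 14), cursors c1@8 c2@11 c3@11 c4@13, authorship .......1.23.4.
Authorship (.=original, N=cursor N): . . . . . . . 1 . 2 3 . 4 .
Index 10: author = 3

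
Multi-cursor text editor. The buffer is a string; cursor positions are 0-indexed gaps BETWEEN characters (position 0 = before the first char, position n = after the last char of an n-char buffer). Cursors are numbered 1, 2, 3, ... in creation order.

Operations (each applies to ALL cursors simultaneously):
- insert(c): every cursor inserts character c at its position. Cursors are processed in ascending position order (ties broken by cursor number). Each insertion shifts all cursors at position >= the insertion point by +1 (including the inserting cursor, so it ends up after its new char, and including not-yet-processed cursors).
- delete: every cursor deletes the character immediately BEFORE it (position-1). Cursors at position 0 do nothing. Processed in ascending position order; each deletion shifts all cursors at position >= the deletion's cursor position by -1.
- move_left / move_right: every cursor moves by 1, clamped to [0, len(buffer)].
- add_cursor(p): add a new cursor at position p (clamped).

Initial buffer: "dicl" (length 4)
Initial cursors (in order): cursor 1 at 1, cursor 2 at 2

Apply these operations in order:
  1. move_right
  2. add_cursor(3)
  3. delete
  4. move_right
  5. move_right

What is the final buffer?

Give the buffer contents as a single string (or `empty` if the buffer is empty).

After op 1 (move_right): buffer="dicl" (len 4), cursors c1@2 c2@3, authorship ....
After op 2 (add_cursor(3)): buffer="dicl" (len 4), cursors c1@2 c2@3 c3@3, authorship ....
After op 3 (delete): buffer="l" (len 1), cursors c1@0 c2@0 c3@0, authorship .
After op 4 (move_right): buffer="l" (len 1), cursors c1@1 c2@1 c3@1, authorship .
After op 5 (move_right): buffer="l" (len 1), cursors c1@1 c2@1 c3@1, authorship .

Answer: l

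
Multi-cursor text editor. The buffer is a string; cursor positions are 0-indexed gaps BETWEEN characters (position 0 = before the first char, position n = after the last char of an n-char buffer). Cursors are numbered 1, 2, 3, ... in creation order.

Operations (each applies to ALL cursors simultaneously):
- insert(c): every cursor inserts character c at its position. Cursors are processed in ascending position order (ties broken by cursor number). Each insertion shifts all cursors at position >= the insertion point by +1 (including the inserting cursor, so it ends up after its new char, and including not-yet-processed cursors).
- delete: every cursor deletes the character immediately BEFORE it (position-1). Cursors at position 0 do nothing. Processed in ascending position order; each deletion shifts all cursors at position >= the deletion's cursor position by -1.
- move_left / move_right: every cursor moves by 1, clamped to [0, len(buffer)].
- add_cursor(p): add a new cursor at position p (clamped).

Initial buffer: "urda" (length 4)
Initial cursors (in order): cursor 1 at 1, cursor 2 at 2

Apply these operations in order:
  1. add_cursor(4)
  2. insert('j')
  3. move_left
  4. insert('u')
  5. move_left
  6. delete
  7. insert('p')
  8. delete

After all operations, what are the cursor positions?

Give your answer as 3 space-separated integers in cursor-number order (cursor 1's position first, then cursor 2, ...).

After op 1 (add_cursor(4)): buffer="urda" (len 4), cursors c1@1 c2@2 c3@4, authorship ....
After op 2 (insert('j')): buffer="ujrjdaj" (len 7), cursors c1@2 c2@4 c3@7, authorship .1.2..3
After op 3 (move_left): buffer="ujrjdaj" (len 7), cursors c1@1 c2@3 c3@6, authorship .1.2..3
After op 4 (insert('u')): buffer="uujrujdauj" (len 10), cursors c1@2 c2@5 c3@9, authorship .11.22..33
After op 5 (move_left): buffer="uujrujdauj" (len 10), cursors c1@1 c2@4 c3@8, authorship .11.22..33
After op 6 (delete): buffer="ujujduj" (len 7), cursors c1@0 c2@2 c3@5, authorship 1122.33
After op 7 (insert('p')): buffer="pujpujdpuj" (len 10), cursors c1@1 c2@4 c3@8, authorship 111222.333
After op 8 (delete): buffer="ujujduj" (len 7), cursors c1@0 c2@2 c3@5, authorship 1122.33

Answer: 0 2 5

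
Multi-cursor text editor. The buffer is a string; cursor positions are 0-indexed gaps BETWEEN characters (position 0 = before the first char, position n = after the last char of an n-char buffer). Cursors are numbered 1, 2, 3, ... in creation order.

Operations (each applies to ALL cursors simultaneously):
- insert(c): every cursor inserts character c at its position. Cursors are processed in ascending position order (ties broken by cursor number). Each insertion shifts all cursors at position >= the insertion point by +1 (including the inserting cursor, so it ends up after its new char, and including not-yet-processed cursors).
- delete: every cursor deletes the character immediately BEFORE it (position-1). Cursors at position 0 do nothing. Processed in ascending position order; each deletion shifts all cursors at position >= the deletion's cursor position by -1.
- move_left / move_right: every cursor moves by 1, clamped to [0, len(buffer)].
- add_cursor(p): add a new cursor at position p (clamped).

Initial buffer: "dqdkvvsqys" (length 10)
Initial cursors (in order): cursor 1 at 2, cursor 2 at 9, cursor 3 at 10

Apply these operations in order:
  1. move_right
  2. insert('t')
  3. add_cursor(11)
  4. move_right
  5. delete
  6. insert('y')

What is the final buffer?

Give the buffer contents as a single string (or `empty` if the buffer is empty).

After op 1 (move_right): buffer="dqdkvvsqys" (len 10), cursors c1@3 c2@10 c3@10, authorship ..........
After op 2 (insert('t')): buffer="dqdtkvvsqystt" (len 13), cursors c1@4 c2@13 c3@13, authorship ...1.......23
After op 3 (add_cursor(11)): buffer="dqdtkvvsqystt" (len 13), cursors c1@4 c4@11 c2@13 c3@13, authorship ...1.......23
After op 4 (move_right): buffer="dqdtkvvsqystt" (len 13), cursors c1@5 c4@12 c2@13 c3@13, authorship ...1.......23
After op 5 (delete): buffer="dqdtvvsqy" (len 9), cursors c1@4 c2@9 c3@9 c4@9, authorship ...1.....
After op 6 (insert('y')): buffer="dqdtyvvsqyyyy" (len 13), cursors c1@5 c2@13 c3@13 c4@13, authorship ...11.....234

Answer: dqdtyvvsqyyyy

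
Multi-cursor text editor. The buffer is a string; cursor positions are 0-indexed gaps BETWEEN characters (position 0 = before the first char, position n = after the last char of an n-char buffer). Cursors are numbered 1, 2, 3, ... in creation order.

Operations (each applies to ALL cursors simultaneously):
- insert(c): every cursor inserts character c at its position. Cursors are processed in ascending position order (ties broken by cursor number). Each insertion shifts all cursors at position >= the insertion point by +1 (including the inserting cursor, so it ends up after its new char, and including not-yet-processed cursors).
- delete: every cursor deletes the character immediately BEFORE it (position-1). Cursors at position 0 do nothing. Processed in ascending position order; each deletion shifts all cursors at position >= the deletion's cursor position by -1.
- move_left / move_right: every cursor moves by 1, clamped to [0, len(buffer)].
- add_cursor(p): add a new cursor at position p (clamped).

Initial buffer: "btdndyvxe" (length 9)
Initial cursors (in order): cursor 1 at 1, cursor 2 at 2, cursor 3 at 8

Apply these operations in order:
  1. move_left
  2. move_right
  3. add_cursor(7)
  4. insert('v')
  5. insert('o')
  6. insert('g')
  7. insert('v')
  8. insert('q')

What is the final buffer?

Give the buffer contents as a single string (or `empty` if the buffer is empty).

Answer: bvogvqtvogvqdndyvvogvqxvogvqe

Derivation:
After op 1 (move_left): buffer="btdndyvxe" (len 9), cursors c1@0 c2@1 c3@7, authorship .........
After op 2 (move_right): buffer="btdndyvxe" (len 9), cursors c1@1 c2@2 c3@8, authorship .........
After op 3 (add_cursor(7)): buffer="btdndyvxe" (len 9), cursors c1@1 c2@2 c4@7 c3@8, authorship .........
After op 4 (insert('v')): buffer="bvtvdndyvvxve" (len 13), cursors c1@2 c2@4 c4@10 c3@12, authorship .1.2.....4.3.
After op 5 (insert('o')): buffer="bvotvodndyvvoxvoe" (len 17), cursors c1@3 c2@6 c4@13 c3@16, authorship .11.22.....44.33.
After op 6 (insert('g')): buffer="bvogtvogdndyvvogxvoge" (len 21), cursors c1@4 c2@8 c4@16 c3@20, authorship .111.222.....444.333.
After op 7 (insert('v')): buffer="bvogvtvogvdndyvvogvxvogve" (len 25), cursors c1@5 c2@10 c4@19 c3@24, authorship .1111.2222.....4444.3333.
After op 8 (insert('q')): buffer="bvogvqtvogvqdndyvvogvqxvogvqe" (len 29), cursors c1@6 c2@12 c4@22 c3@28, authorship .11111.22222.....44444.33333.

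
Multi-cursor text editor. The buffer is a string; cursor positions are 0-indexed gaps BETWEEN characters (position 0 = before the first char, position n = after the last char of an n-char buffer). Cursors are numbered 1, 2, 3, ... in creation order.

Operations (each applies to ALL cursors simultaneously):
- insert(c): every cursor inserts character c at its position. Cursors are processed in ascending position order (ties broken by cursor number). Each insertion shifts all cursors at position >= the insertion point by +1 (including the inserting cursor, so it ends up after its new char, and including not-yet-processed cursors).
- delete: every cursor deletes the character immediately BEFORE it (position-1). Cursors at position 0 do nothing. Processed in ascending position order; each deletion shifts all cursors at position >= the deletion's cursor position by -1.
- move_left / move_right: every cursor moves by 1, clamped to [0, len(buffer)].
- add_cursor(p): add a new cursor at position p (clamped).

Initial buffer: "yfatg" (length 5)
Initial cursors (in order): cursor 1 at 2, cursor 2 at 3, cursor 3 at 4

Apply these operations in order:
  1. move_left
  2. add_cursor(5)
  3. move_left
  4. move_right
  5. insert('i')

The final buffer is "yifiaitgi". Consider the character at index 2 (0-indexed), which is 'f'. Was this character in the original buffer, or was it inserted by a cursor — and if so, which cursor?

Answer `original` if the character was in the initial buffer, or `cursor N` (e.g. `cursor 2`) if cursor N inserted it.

Answer: original

Derivation:
After op 1 (move_left): buffer="yfatg" (len 5), cursors c1@1 c2@2 c3@3, authorship .....
After op 2 (add_cursor(5)): buffer="yfatg" (len 5), cursors c1@1 c2@2 c3@3 c4@5, authorship .....
After op 3 (move_left): buffer="yfatg" (len 5), cursors c1@0 c2@1 c3@2 c4@4, authorship .....
After op 4 (move_right): buffer="yfatg" (len 5), cursors c1@1 c2@2 c3@3 c4@5, authorship .....
After op 5 (insert('i')): buffer="yifiaitgi" (len 9), cursors c1@2 c2@4 c3@6 c4@9, authorship .1.2.3..4
Authorship (.=original, N=cursor N): . 1 . 2 . 3 . . 4
Index 2: author = original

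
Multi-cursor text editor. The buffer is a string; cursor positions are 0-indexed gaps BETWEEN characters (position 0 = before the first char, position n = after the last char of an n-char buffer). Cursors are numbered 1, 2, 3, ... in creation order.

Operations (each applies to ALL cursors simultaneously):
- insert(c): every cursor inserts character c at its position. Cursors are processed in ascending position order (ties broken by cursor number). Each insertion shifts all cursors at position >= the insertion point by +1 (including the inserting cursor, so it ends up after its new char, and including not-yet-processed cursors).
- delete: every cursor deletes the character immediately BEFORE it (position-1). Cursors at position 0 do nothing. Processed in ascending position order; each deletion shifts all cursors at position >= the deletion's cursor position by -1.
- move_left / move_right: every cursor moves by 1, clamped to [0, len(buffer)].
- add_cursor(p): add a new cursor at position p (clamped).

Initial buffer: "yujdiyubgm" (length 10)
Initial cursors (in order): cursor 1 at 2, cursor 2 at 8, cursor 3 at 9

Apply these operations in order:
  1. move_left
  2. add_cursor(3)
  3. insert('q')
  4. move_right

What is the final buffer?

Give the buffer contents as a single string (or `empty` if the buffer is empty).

Answer: yqujqdiyuqbqgm

Derivation:
After op 1 (move_left): buffer="yujdiyubgm" (len 10), cursors c1@1 c2@7 c3@8, authorship ..........
After op 2 (add_cursor(3)): buffer="yujdiyubgm" (len 10), cursors c1@1 c4@3 c2@7 c3@8, authorship ..........
After op 3 (insert('q')): buffer="yqujqdiyuqbqgm" (len 14), cursors c1@2 c4@5 c2@10 c3@12, authorship .1..4....2.3..
After op 4 (move_right): buffer="yqujqdiyuqbqgm" (len 14), cursors c1@3 c4@6 c2@11 c3@13, authorship .1..4....2.3..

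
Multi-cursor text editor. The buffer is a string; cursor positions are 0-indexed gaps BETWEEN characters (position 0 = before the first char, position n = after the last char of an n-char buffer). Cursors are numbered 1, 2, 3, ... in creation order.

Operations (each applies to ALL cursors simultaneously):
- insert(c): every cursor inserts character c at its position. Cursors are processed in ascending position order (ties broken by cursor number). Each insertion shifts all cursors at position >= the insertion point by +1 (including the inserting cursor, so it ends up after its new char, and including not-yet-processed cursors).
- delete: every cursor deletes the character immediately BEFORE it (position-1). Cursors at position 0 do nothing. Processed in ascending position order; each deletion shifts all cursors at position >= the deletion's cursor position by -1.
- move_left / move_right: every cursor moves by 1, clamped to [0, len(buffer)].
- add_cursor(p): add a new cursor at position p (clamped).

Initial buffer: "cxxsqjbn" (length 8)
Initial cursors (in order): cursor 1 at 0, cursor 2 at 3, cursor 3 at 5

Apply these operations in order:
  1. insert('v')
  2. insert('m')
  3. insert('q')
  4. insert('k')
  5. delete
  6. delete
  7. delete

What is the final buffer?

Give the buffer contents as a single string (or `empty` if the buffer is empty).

After op 1 (insert('v')): buffer="vcxxvsqvjbn" (len 11), cursors c1@1 c2@5 c3@8, authorship 1...2..3...
After op 2 (insert('m')): buffer="vmcxxvmsqvmjbn" (len 14), cursors c1@2 c2@7 c3@11, authorship 11...22..33...
After op 3 (insert('q')): buffer="vmqcxxvmqsqvmqjbn" (len 17), cursors c1@3 c2@9 c3@14, authorship 111...222..333...
After op 4 (insert('k')): buffer="vmqkcxxvmqksqvmqkjbn" (len 20), cursors c1@4 c2@11 c3@17, authorship 1111...2222..3333...
After op 5 (delete): buffer="vmqcxxvmqsqvmqjbn" (len 17), cursors c1@3 c2@9 c3@14, authorship 111...222..333...
After op 6 (delete): buffer="vmcxxvmsqvmjbn" (len 14), cursors c1@2 c2@7 c3@11, authorship 11...22..33...
After op 7 (delete): buffer="vcxxvsqvjbn" (len 11), cursors c1@1 c2@5 c3@8, authorship 1...2..3...

Answer: vcxxvsqvjbn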